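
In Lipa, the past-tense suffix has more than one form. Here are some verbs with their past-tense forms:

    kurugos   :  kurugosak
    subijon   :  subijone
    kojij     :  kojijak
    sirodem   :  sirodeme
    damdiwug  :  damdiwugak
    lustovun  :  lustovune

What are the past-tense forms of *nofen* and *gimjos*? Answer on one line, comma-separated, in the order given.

The alternation tracks the final consonant of the stem — -e when the stem ends in a nasal (*subijon*, *sirodem*, *lustovun*); -ak when the stem ends in a non-nasal consonant (*kurugos*, *kojij*, *damdiwug*).
*nofen*: final consonant = /n/, a nasal → -e → *nofene*.
*gimjos* — final consonant /s/ (non-nasal) → -ak → *gimjosak*.

nofene, gimjosak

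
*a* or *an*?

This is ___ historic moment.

a

The indefinite article is chosen by the initial *sound* of the following word, not its spelling.
*historic* begins with the sound /h/ (h is pronounced in standard usage) — a consonant sound.
So the article is *a*: This is a historic moment.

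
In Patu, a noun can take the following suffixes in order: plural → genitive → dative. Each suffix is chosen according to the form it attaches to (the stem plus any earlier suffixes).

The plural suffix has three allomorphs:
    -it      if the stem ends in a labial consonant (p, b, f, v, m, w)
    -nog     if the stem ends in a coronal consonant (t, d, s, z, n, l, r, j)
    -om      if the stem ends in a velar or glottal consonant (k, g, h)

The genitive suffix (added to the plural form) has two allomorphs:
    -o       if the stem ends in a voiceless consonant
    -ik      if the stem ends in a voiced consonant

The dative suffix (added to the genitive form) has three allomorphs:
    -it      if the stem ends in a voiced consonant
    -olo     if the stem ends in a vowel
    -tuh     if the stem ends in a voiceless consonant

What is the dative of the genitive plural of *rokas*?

rokasnogiktuh

*rokas*: final consonant = /s/, coronal → -nog → *rokasnog*.
The plural form *rokasnog* — final consonant /g/ (voiced) → -ik → *rokasnogik*.
Since the final sound of the genitive form *rokasnogik* is /k/ (a voiceless consonant), it takes -tuh, giving *rokasnogiktuh*.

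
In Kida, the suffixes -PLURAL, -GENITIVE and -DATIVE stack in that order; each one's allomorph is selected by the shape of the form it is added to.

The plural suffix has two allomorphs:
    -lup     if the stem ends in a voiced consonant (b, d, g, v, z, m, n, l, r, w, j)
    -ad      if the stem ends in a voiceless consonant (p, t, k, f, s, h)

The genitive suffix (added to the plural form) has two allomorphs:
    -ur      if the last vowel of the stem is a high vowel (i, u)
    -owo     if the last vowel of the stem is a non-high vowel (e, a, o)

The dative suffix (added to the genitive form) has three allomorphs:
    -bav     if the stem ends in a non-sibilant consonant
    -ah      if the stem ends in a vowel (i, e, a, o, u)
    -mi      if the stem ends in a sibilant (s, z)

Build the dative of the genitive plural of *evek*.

evekadowoah

*evek* — final consonant /k/ (voiceless) → -ad → *evekad*.
Since the last vowel of the plural form *evekad* is /a/ (a non-high vowel), it takes -owo, giving *evekadowo*.
The final sound of the genitive form *evekadowo* is /o/, which is a vowel, so the dative suffix is -ah, giving *evekadowoah*.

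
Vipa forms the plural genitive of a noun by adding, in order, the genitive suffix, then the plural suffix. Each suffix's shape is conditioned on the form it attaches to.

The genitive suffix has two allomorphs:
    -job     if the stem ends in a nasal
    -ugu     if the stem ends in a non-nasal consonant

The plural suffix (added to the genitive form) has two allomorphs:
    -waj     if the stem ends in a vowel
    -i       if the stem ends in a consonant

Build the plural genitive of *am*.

amjobi

Since the final consonant of *am* is /m/ (a nasal), it takes -job, giving *amjob*.
Since the final sound of the genitive form *amjob* is /b/ (a consonant), it takes -i, giving *amjobi*.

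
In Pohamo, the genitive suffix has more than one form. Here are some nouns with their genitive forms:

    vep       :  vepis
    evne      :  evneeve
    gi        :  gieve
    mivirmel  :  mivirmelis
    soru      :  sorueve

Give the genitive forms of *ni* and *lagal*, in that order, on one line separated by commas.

The pattern is consonant vs. vowel: -is when the stem ends in a consonant (*vep*, *mivirmel*); -eve when the stem ends in a vowel (*evne*, *gi*, *soru*).
*ni* — final sound /i/ (a vowel) → -eve → *nieve*.
The final sound of *lagal* is /l/, which is a consonant, so the suffix is -is, giving *lagalis*.

nieve, lagalis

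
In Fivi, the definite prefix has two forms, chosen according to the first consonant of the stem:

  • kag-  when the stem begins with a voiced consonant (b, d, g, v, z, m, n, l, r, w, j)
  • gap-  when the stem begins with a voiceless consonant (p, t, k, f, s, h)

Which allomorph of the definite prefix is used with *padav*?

Since the first consonant of *padav* is /p/ (voiceless), it takes gap-.

gap-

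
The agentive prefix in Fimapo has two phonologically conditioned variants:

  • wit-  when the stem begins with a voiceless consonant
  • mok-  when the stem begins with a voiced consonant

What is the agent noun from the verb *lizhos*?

Since the first consonant of *lizhos* is /l/ (voiced), it takes mok-, giving *moklizhos*.

moklizhos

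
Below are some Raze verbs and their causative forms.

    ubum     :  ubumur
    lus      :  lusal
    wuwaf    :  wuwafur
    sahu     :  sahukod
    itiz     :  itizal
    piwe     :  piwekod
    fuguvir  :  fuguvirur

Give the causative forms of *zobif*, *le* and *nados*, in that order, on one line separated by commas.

zobifur, lekod, nadosal

The pattern is sibilance of the final sound: -al when the stem ends in a sibilant (*lus*, *itiz*); -ur when the stem ends in a non-sibilant consonant (*ubum*, *wuwaf*, *fuguvir*); -kod when the stem ends in a vowel (*sahu*, *piwe*).
*zobif*: final sound = /f/, a non-sibilant consonant → -ur → *zobifur*.
*le*: final sound = /e/, a vowel → -kod → *lekod*.
*nados* — final sound /s/ (a sibilant) → -al → *nadosal*.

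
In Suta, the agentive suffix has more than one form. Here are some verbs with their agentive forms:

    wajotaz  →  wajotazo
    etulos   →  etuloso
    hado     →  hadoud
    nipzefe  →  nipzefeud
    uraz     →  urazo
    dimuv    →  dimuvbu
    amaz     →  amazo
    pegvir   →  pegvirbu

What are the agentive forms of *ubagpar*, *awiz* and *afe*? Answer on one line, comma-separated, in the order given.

Looking at the final sound of each stem: -o when the stem ends in a sibilant (*wajotaz*, *etulos*, *uraz*, *amaz*); -bu when the stem ends in a non-sibilant consonant (*dimuv*, *pegvir*); -ud when the stem ends in a vowel (*hado*, *nipzefe*).
*ubagpar* — final sound /r/ (a non-sibilant consonant) → -bu → *ubagparbu*.
*awiz*: final sound = /z/, a sibilant → -o → *awizo*.
The final sound of *afe* is /e/, which is a vowel, so the suffix is -ud, giving *afeud*.

ubagparbu, awizo, afeud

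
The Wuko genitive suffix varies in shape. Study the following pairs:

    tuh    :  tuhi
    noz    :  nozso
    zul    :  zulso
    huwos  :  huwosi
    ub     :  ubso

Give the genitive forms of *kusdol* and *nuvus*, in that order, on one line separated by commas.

Looking at the final consonant of each stem: -i when the stem ends in a voiceless consonant (*tuh*, *huwos*); -so when the stem ends in a voiced consonant (*noz*, *zul*, *ub*).
The final consonant of *kusdol* is /l/, which is voiced, so the suffix is -so, giving *kusdolso*.
*nuvus*: final consonant = /s/, voiceless → -i → *nuvusi*.

kusdolso, nuvusi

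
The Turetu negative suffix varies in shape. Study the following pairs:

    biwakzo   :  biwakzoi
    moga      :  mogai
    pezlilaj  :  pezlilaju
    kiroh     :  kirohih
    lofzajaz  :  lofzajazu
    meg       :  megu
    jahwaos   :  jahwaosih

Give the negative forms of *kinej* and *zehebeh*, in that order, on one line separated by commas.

The alternation tracks the final sound of the stem — -ih when the stem ends in a voiceless consonant (*kiroh*, *jahwaos*); -u when the stem ends in a voiced consonant (*pezlilaj*, *lofzajaz*, *meg*); -i when the stem ends in a vowel (*biwakzo*, *moga*).
The final sound of *kinej* is /j/, which is a voiced consonant, so the suffix is -u, giving *kineju*.
Since the final sound of *zehebeh* is /h/ (a voiceless consonant), it takes -ih, giving *zehebehih*.

kineju, zehebehih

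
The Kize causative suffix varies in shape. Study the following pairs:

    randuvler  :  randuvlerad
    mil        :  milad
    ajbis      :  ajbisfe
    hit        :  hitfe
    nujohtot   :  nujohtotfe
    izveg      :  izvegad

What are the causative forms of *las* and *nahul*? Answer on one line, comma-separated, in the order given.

The pattern is voicing of the final consonant: -fe when the stem ends in a voiceless consonant (*ajbis*, *hit*, *nujohtot*); -ad when the stem ends in a voiced consonant (*randuvler*, *mil*, *izveg*).
Since the final consonant of *las* is /s/ (voiceless), it takes -fe, giving *lasfe*.
Since the final consonant of *nahul* is /l/ (voiced), it takes -ad, giving *nahulad*.

lasfe, nahulad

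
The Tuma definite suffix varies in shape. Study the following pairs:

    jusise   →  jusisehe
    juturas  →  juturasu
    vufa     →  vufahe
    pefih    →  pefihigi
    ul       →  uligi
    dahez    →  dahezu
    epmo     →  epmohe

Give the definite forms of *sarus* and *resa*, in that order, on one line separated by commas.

Looking at the final sound of each stem: -u when the stem ends in a sibilant (*juturas*, *dahez*); -igi when the stem ends in a non-sibilant consonant (*pefih*, *ul*); -he when the stem ends in a vowel (*jusise*, *vufa*, *epmo*).
Since the final sound of *sarus* is /s/ (a sibilant), it takes -u, giving *sarusu*.
The final sound of *resa* is /a/, which is a vowel, so the suffix is -he, giving *resahe*.

sarusu, resahe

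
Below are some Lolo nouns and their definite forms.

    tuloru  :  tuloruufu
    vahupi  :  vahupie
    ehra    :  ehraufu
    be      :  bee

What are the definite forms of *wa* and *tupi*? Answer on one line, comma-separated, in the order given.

The pattern is front/back vowel harmony: -e when the last vowel of the stem is a front vowel (*vahupi*, *be*); -ufu when the last vowel of the stem is a back vowel (*tuloru*, *ehra*).
*wa*: last vowel = /a/, a back vowel → -ufu → *waufu*.
The last vowel of *tupi* is /i/, which is a front vowel, so the suffix is -e, giving *tupie*.

waufu, tupie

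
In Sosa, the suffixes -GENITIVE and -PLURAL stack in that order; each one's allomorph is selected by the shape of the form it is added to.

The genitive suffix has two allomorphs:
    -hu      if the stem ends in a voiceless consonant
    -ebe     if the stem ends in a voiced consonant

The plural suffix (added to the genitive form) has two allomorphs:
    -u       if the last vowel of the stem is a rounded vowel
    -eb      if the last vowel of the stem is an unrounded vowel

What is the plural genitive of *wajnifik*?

wajnifikhuu

Since the final consonant of *wajnifik* is /k/ (voiceless), it takes -hu, giving *wajnifikhu*.
The last vowel of the genitive form *wajnifikhu* is /u/, which is a rounded vowel, so the plural suffix is -u, giving *wajnifikhuu*.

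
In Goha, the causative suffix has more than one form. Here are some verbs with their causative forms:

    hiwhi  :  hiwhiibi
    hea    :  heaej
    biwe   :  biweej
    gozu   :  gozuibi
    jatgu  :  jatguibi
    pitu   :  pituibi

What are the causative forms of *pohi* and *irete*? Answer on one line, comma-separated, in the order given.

The alternation tracks the last vowel of the stem — -ibi when the last vowel of the stem is a high vowel (*hiwhi*, *gozu*, *jatgu*, *pitu*); -ej when the last vowel of the stem is a non-high vowel (*hea*, *biwe*).
The last vowel of *pohi* is /i/, which is a high vowel, so the suffix is -ibi, giving *pohiibi*.
*irete* — last vowel /e/ (a non-high vowel) → -ej → *ireteej*.

pohiibi, ireteej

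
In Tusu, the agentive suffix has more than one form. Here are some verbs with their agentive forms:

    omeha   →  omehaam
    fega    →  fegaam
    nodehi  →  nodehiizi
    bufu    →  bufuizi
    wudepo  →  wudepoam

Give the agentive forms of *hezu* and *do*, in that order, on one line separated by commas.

hezuizi, doam

The suffix is conditioned by the last vowel: -izi when the last vowel of the stem is a high vowel (*nodehi*, *bufu*); -am when the last vowel of the stem is a non-high vowel (*omeha*, *fega*, *wudepo*).
*hezu*: last vowel = /u/, a high vowel → -izi → *hezuizi*.
*do*: last vowel = /o/, a non-high vowel → -am → *doam*.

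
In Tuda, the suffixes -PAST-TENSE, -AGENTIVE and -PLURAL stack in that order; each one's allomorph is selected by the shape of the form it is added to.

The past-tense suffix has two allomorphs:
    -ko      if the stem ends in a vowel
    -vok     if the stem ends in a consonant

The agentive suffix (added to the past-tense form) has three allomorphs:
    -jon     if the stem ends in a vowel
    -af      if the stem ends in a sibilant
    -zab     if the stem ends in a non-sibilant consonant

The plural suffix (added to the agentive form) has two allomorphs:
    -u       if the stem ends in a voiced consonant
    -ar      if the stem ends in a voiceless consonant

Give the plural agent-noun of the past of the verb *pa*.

pakojonu

*pa* — final sound /a/ (a vowel) → -ko → *pako*.
The final sound of the past-tense form *pako* is /o/, which is a vowel, so the agentive suffix is -jon, giving *pakojon*.
The final consonant of the agentive form *pakojon* is /n/, which is voiced, so the plural suffix is -u, giving *pakojonu*.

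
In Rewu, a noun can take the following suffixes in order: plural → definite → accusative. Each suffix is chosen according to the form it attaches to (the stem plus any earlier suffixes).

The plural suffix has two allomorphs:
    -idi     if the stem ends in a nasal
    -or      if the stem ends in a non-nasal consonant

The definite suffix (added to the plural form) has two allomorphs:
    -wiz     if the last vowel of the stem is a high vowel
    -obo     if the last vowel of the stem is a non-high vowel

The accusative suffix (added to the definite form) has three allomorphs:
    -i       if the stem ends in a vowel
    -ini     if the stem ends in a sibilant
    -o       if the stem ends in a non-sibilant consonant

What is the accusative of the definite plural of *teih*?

teihoroboi

*teih* — final consonant /h/ (non-nasal) → -or → *teihor*.
Since the last vowel of the plural form *teihor* is /o/ (a non-high vowel), it takes -obo, giving *teihorobo*.
The final sound of the definite form *teihorobo* is /o/, which is a vowel, so the accusative suffix is -i, giving *teihoroboi*.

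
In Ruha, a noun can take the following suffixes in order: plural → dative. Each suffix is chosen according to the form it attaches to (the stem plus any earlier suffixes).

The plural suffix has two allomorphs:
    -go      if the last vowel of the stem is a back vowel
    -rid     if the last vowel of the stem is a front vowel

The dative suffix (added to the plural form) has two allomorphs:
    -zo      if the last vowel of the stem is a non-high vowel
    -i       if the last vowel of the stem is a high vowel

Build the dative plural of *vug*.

vuggozo

*vug* — last vowel /u/ (a back vowel) → -go → *vuggo*.
The plural form *vuggo*: last vowel = /o/, a non-high vowel → -zo → *vuggozo*.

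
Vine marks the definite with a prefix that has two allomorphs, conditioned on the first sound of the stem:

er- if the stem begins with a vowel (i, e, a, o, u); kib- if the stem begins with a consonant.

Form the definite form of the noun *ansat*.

Since the first sound of *ansat* is /a/ (a vowel), it takes er-, giving *eransat*.

eransat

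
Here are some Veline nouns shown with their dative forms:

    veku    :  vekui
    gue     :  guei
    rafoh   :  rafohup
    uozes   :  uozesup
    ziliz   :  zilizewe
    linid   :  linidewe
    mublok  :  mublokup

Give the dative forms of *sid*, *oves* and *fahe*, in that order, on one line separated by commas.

The alternation tracks the final sound of the stem — -up when the stem ends in a voiceless consonant (*rafoh*, *uozes*, *mublok*); -ewe when the stem ends in a voiced consonant (*ziliz*, *linid*); -i when the stem ends in a vowel (*veku*, *gue*).
*sid*: final sound = /d/, a voiced consonant → -ewe → *sidewe*.
*oves*: final sound = /s/, a voiceless consonant → -up → *ovesup*.
Since the final sound of *fahe* is /e/ (a vowel), it takes -i, giving *fahei*.

sidewe, ovesup, fahei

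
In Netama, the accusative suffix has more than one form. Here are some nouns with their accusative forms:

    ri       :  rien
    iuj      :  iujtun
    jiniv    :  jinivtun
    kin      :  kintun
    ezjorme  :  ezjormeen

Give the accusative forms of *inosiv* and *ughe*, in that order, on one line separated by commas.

inosivtun, ugheen

The alternation tracks the final sound of the stem — -tun when the stem ends in a consonant (*iuj*, *jiniv*, *kin*); -en when the stem ends in a vowel (*ri*, *ezjorme*).
*inosiv* — final sound /v/ (a consonant) → -tun → *inosivtun*.
The final sound of *ughe* is /e/, which is a vowel, so the suffix is -en, giving *ugheen*.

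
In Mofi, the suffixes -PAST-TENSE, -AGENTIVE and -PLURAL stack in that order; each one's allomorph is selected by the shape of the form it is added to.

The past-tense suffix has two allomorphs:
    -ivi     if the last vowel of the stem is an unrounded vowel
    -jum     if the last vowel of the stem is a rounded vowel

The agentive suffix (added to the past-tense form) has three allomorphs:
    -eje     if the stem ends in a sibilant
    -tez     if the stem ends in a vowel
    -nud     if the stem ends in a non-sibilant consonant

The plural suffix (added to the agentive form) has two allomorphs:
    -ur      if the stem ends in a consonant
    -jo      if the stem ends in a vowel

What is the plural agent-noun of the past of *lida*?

*lida*: last vowel = /a/, an unrounded vowel → -ivi → *lidaivi*.
Since the final sound of the past-tense form *lidaivi* is /i/ (a vowel), it takes -tez, giving *lidaivitez*.
The final sound of the agentive form *lidaivitez* is /z/, which is a consonant, so the plural suffix is -ur, giving *lidaivitezur*.

lidaivitezur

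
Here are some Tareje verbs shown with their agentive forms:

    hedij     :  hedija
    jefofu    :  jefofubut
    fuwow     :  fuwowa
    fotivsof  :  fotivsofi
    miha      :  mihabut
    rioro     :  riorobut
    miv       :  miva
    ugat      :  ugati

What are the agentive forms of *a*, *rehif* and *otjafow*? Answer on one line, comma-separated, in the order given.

abut, rehifi, otjafowa

The alternation tracks the final sound of the stem — -i when the stem ends in a voiceless consonant (*fotivsof*, *ugat*); -a when the stem ends in a voiced consonant (*hedij*, *fuwow*, *miv*); -but when the stem ends in a vowel (*jefofu*, *miha*, *rioro*).
The final sound of *a* is /a/, which is a vowel, so the suffix is -but, giving *abut*.
Since the final sound of *rehif* is /f/ (a voiceless consonant), it takes -i, giving *rehifi*.
The final sound of *otjafow* is /w/, which is a voiced consonant, so the suffix is -a, giving *otjafowa*.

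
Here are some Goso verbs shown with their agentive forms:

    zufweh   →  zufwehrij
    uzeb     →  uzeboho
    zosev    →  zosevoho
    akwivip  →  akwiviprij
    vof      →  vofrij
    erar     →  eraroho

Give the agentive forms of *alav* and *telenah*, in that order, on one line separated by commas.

alavoho, telenahrij

The alternation tracks the final consonant of the stem — -rij when the stem ends in a voiceless consonant (*zufweh*, *akwivip*, *vof*); -oho when the stem ends in a voiced consonant (*uzeb*, *zosev*, *erar*).
*alav* — final consonant /v/ (voiced) → -oho → *alavoho*.
The final consonant of *telenah* is /h/, which is voiceless, so the suffix is -rij, giving *telenahrij*.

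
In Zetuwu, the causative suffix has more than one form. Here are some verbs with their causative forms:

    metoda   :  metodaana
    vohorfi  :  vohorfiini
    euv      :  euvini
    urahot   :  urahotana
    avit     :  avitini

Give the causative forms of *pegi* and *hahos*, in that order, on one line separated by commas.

pegiini, hahosana

Looking at the last vowel of each stem: -ini when the last vowel of the stem is a high vowel (*vohorfi*, *euv*, *avit*); -ana when the last vowel of the stem is a non-high vowel (*metoda*, *urahot*).
*pegi*: last vowel = /i/, a high vowel → -ini → *pegiini*.
The last vowel of *hahos* is /o/, which is a non-high vowel, so the suffix is -ana, giving *hahosana*.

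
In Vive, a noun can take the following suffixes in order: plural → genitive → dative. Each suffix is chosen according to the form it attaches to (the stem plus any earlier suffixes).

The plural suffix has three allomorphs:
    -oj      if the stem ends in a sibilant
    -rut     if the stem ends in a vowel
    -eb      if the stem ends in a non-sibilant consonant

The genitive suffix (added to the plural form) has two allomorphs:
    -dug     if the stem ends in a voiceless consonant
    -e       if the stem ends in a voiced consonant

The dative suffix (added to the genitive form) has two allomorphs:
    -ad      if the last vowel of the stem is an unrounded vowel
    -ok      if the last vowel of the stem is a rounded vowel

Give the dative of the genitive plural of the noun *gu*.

*gu*: final sound = /u/, a vowel → -rut → *gurut*.
Since the final consonant of the plural form *gurut* is /t/ (voiceless), it takes -dug, giving *gurutdug*.
The genitive form *gurutdug*: last vowel = /u/, a rounded vowel → -ok → *gurutdugok*.

gurutdugok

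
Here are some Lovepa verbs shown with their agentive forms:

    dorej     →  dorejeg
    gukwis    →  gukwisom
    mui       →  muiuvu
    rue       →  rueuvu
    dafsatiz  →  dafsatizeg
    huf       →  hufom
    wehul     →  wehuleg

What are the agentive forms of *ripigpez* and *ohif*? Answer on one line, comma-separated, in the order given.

Looking at the final sound of each stem: -om when the stem ends in a voiceless consonant (*gukwis*, *huf*); -eg when the stem ends in a voiced consonant (*dorej*, *dafsatiz*, *wehul*); -uvu when the stem ends in a vowel (*mui*, *rue*).
*ripigpez*: final sound = /z/, a voiced consonant → -eg → *ripigpezeg*.
*ohif*: final sound = /f/, a voiceless consonant → -om → *ohifom*.

ripigpezeg, ohifom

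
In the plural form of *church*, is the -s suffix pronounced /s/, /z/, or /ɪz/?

/ɪz/

The stem *church* ends in a sibilant (/s, z, ʃ, ʒ, tʃ, dʒ/).
The plural suffix surfaces as /ɪz/ after sibilants, /s/ after other voiceless consonants, and /z/ after other voiced sounds.
So the plural -s on *church* is pronounced /ɪz/.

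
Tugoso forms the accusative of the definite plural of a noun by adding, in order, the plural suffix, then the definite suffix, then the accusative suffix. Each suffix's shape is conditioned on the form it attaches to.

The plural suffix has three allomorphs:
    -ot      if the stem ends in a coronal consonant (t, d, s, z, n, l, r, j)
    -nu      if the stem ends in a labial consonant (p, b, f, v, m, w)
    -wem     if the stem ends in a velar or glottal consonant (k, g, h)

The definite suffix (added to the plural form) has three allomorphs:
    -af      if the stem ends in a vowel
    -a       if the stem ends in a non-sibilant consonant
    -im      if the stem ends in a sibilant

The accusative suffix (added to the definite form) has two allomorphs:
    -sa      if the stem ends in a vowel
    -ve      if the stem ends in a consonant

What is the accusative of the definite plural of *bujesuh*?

bujesuhwemasa

*bujesuh* — final consonant /h/ (velar/glottal) → -wem → *bujesuhwem*.
Since the final sound of the plural form *bujesuhwem* is /m/ (a non-sibilant consonant), it takes -a, giving *bujesuhwema*.
The definite form *bujesuhwema*: final sound = /a/, a vowel → -sa → *bujesuhwemasa*.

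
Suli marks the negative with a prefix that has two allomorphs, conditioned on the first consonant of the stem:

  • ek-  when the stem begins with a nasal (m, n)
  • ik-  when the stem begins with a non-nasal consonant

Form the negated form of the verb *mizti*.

*mizti* — first consonant /m/ (a nasal) → ek- → *ekmizti*.

ekmizti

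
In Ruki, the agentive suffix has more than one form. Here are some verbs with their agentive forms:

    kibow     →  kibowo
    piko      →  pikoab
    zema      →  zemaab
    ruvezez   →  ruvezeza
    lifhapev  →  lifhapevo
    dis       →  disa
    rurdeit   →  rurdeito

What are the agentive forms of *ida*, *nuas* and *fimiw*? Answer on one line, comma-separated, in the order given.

Looking at the final sound of each stem: -a when the stem ends in a sibilant (*ruvezez*, *dis*); -o when the stem ends in a non-sibilant consonant (*kibow*, *lifhapev*, *rurdeit*); -ab when the stem ends in a vowel (*piko*, *zema*).
*ida* — final sound /a/ (a vowel) → -ab → *idaab*.
*nuas*: final sound = /s/, a sibilant → -a → *nuasa*.
Since the final sound of *fimiw* is /w/ (a non-sibilant consonant), it takes -o, giving *fimiwo*.

idaab, nuasa, fimiwo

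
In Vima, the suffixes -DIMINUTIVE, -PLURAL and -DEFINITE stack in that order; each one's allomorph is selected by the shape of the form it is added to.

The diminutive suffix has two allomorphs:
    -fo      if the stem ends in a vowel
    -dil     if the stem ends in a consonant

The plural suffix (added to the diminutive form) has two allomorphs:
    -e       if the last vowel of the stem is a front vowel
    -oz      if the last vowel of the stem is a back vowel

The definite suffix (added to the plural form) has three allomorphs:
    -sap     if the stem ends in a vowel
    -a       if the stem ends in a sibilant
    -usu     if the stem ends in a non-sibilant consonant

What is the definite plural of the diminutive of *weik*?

Since the final sound of *weik* is /k/ (a consonant), it takes -dil, giving *weikdil*.
The last vowel of the diminutive form *weikdil* is /i/, which is a front vowel, so the plural suffix is -e, giving *weikdile*.
The plural form *weikdile* — final sound /e/ (a vowel) → -sap → *weikdilesap*.

weikdilesap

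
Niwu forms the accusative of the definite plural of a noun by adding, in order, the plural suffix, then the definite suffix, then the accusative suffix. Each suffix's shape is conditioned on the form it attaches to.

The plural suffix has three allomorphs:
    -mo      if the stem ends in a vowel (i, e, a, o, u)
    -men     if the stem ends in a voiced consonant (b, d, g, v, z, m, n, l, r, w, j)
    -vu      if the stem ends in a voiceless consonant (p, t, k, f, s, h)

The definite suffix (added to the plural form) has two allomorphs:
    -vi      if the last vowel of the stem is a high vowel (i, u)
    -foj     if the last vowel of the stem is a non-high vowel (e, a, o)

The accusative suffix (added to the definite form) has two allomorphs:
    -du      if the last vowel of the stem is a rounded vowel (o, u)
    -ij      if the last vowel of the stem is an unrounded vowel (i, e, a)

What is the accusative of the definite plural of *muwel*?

muwelmenfojdu

The final sound of *muwel* is /l/, which is a voiced consonant, so the plural suffix is -men, giving *muwelmen*.
The last vowel of the plural form *muwelmen* is /e/, which is a non-high vowel, so the definite suffix is -foj, giving *muwelmenfoj*.
The last vowel of the definite form *muwelmenfoj* is /o/, which is a rounded vowel, so the accusative suffix is -du, giving *muwelmenfojdu*.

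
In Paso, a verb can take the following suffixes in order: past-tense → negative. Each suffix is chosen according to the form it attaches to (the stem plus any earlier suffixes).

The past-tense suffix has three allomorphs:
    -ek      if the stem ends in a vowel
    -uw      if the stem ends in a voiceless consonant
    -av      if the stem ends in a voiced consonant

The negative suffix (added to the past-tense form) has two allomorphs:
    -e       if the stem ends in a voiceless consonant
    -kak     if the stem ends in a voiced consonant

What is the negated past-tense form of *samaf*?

samafuwkak

*samaf*: final sound = /f/, a voiceless consonant → -uw → *samafuw*.
The past-tense form *samafuw* — final consonant /w/ (voiced) → -kak → *samafuwkak*.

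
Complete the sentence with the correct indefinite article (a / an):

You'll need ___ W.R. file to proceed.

The indefinite article is chosen by the initial *sound* of the following word, not its spelling.
The initialism *W.R.* is read letter by letter; the first letter, W, is pronounced /ˈdʌbəl.juː/, which begins with a consonant sound.
So the article is *a*: You'll need a W.R. file to proceed.

a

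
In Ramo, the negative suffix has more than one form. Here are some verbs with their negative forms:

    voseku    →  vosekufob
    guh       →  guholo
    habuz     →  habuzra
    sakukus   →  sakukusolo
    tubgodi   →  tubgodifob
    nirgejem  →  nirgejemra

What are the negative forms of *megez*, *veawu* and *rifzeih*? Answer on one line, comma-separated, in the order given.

Looking at the final sound of each stem: -olo when the stem ends in a voiceless consonant (*guh*, *sakukus*); -ra when the stem ends in a voiced consonant (*habuz*, *nirgejem*); -fob when the stem ends in a vowel (*voseku*, *tubgodi*).
The final sound of *megez* is /z/, which is a voiced consonant, so the suffix is -ra, giving *megezra*.
*veawu* — final sound /u/ (a vowel) → -fob → *veawufob*.
*rifzeih*: final sound = /h/, a voiceless consonant → -olo → *rifzeiholo*.

megezra, veawufob, rifzeiholo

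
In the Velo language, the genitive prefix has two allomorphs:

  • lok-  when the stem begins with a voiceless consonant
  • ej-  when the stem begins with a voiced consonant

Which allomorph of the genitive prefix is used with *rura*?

ej-

Since the first consonant of *rura* is /r/ (voiced), it takes ej-.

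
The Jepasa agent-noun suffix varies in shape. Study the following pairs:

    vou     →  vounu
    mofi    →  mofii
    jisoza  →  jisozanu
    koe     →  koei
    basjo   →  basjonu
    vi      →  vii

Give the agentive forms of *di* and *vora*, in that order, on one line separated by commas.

dii, voranu

The suffix is conditioned by the last vowel: -i when the last vowel of the stem is a front vowel (*mofi*, *koe*, *vi*); -nu when the last vowel of the stem is a back vowel (*vou*, *jisoza*, *basjo*).
*di* — last vowel /i/ (a front vowel) → -i → *dii*.
The last vowel of *vora* is /a/, which is a back vowel, so the suffix is -nu, giving *voranu*.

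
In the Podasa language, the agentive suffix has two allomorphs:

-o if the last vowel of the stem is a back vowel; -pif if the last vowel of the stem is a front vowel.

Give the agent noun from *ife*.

*ife*: last vowel = /e/, a front vowel → -pif → *ifepif*.

ifepif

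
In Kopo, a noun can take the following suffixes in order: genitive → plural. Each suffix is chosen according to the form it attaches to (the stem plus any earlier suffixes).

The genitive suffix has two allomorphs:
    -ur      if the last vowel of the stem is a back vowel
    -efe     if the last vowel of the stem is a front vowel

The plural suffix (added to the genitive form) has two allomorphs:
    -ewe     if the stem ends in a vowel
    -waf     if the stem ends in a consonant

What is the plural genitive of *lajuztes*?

The last vowel of *lajuztes* is /e/, which is a front vowel, so the genitive suffix is -efe, giving *lajuztesefe*.
The final sound of the genitive form *lajuztesefe* is /e/, which is a vowel, so the plural suffix is -ewe, giving *lajuztesefeewe*.

lajuztesefeewe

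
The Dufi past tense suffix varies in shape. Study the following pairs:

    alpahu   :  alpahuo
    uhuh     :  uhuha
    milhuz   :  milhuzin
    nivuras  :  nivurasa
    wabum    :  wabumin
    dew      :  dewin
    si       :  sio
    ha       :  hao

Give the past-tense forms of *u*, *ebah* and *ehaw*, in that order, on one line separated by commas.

The suffix is conditioned by the final sound: -a when the stem ends in a voiceless consonant (*uhuh*, *nivuras*); -in when the stem ends in a voiced consonant (*milhuz*, *wabum*, *dew*); -o when the stem ends in a vowel (*alpahu*, *si*, *ha*).
*u* — final sound /u/ (a vowel) → -o → *uo*.
*ebah* — final sound /h/ (a voiceless consonant) → -a → *ebaha*.
The final sound of *ehaw* is /w/, which is a voiced consonant, so the suffix is -in, giving *ehawin*.

uo, ebaha, ehawin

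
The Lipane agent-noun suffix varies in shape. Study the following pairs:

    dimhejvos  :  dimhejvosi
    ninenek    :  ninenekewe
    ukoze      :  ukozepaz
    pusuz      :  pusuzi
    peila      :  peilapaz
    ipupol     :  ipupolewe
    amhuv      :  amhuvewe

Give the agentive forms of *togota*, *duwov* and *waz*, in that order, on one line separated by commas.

togotapaz, duwovewe, wazi

The suffix is conditioned by the final sound: -i when the stem ends in a sibilant (*dimhejvos*, *pusuz*); -ewe when the stem ends in a non-sibilant consonant (*ninenek*, *ipupol*, *amhuv*); -paz when the stem ends in a vowel (*ukoze*, *peila*).
Since the final sound of *togota* is /a/ (a vowel), it takes -paz, giving *togotapaz*.
The final sound of *duwov* is /v/, which is a non-sibilant consonant, so the suffix is -ewe, giving *duwovewe*.
*waz* — final sound /z/ (a sibilant) → -i → *wazi*.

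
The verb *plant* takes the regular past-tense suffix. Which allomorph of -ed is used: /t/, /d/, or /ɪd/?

/ɪd/

The stem *plant* ends in /t/ or /d/.
The -ed suffix is realized as /ɪd/ after /t, d/; as /t/ after other voiceless consonants; and as /d/ after other voiced sounds.
So -ed on *plant* is pronounced /ɪd/.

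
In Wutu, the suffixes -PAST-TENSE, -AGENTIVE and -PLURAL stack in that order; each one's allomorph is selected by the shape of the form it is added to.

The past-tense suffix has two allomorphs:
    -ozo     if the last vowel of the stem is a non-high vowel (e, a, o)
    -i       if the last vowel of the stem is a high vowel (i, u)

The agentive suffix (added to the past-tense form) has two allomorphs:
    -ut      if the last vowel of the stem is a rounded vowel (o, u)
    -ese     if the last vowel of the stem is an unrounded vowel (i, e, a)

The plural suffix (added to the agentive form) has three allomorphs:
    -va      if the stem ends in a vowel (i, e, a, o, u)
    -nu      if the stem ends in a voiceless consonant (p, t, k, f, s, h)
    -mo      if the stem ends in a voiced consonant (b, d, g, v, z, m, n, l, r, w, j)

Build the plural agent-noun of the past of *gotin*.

gotinieseva

*gotin*: last vowel = /i/, a high vowel → -i → *gotini*.
The past-tense form *gotini* — last vowel /i/ (an unrounded vowel) → -ese → *gotiniese*.
Since the final sound of the agentive form *gotiniese* is /e/ (a vowel), it takes -va, giving *gotinieseva*.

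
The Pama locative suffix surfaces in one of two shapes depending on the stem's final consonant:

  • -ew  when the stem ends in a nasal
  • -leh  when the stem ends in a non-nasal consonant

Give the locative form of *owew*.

owewleh

*owew* — final consonant /w/ (non-nasal) → -leh → *owewleh*.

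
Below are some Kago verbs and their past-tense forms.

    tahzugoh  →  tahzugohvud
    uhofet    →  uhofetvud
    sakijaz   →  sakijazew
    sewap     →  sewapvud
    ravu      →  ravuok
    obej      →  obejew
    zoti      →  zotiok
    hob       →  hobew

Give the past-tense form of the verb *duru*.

The alternation tracks the final sound of the stem — -vud when the stem ends in a voiceless consonant (*tahzugoh*, *uhofet*, *sewap*); -ew when the stem ends in a voiced consonant (*sakijaz*, *obej*, *hob*); -ok when the stem ends in a vowel (*ravu*, *zoti*).
*duru*: final sound = /u/, a vowel → -ok → *duruok*.

duruok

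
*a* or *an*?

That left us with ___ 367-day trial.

The indefinite article is chosen by the initial *sound* of the following word, not its spelling.
The number *367* is spoken "three hundred …", beginning with /θriː/ — a consonant sound.
So the article is *a*: That left us with a 367-day trial.

a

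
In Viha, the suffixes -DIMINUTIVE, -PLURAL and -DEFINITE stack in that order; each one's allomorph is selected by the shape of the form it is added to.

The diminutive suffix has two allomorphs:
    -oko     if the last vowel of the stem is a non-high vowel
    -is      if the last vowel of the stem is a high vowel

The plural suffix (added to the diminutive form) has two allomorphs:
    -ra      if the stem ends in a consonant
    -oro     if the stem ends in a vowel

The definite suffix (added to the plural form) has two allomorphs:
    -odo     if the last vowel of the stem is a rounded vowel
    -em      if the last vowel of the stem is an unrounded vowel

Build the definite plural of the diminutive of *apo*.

apookooroodo

*apo*: last vowel = /o/, a non-high vowel → -oko → *apooko*.
The diminutive form *apooko* — final sound /o/ (a vowel) → -oro → *apookooro*.
The plural form *apookooro* — last vowel /o/ (a rounded vowel) → -odo → *apookooroodo*.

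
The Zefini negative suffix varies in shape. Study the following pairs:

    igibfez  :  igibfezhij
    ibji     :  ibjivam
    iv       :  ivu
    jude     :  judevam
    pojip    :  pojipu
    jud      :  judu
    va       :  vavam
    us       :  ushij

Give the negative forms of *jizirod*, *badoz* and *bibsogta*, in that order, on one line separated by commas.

jizirodu, badozhij, bibsogtavam

The suffix is conditioned by the final sound: -hij when the stem ends in a sibilant (*igibfez*, *us*); -u when the stem ends in a non-sibilant consonant (*iv*, *pojip*, *jud*); -vam when the stem ends in a vowel (*ibji*, *jude*, *va*).
Since the final sound of *jizirod* is /d/ (a non-sibilant consonant), it takes -u, giving *jizirodu*.
The final sound of *badoz* is /z/, which is a sibilant, so the suffix is -hij, giving *badozhij*.
*bibsogta* — final sound /a/ (a vowel) → -vam → *bibsogtavam*.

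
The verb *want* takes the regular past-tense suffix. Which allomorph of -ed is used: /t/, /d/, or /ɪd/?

The stem *want* ends in /t/ or /d/.
The -ed suffix is realized as /ɪd/ after /t, d/; as /t/ after other voiceless consonants; and as /d/ after other voiced sounds.
So -ed on *want* is pronounced /ɪd/.

/ɪd/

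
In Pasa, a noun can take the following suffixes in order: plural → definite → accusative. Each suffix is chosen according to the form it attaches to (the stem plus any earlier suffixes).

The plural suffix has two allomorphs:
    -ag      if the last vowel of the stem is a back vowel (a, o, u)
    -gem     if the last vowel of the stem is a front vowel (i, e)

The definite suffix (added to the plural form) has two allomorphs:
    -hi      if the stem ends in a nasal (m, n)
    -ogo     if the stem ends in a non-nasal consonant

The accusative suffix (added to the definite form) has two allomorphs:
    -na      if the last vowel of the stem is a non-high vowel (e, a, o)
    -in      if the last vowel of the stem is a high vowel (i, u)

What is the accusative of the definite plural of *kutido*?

kutidoagogona

*kutido* — last vowel /o/ (a back vowel) → -ag → *kutidoag*.
The plural form *kutidoag*: final consonant = /g/, non-nasal → -ogo → *kutidoagogo*.
Since the last vowel of the definite form *kutidoagogo* is /o/ (a non-high vowel), it takes -na, giving *kutidoagogona*.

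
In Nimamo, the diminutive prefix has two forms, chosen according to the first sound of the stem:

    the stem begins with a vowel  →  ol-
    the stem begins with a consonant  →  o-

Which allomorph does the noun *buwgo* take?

o-

The first sound of *buwgo* is /b/, which is a consonant, so the prefix is o-.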